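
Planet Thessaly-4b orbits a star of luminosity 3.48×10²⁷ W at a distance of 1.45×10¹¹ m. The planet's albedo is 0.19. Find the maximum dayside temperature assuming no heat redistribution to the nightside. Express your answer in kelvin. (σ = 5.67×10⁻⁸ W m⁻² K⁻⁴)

T_ss ≈ 659 K

Flux: S = L/(4πd²) = 3.48×10²⁷/(4π×(1.45×10¹¹)²) = 1.32×10⁴ W m⁻².
With no redistribution each surface element balances locally: S(1−A) = σT⁴.
T = [1.32×10⁴ × 0.81 / 5.67×10⁻⁸]^(1/4) = (1.88×10¹¹)^(1/4) = 659 K.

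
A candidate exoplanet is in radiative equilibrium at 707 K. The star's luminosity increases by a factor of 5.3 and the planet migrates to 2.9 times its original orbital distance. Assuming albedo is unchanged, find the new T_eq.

T_eq ∝ L^(1/4) · d^(−1/2).
T′ = 707 × 5.3^(1/4) / 2.9^(1/2) = 630 K.

T_eq ≈ 630 K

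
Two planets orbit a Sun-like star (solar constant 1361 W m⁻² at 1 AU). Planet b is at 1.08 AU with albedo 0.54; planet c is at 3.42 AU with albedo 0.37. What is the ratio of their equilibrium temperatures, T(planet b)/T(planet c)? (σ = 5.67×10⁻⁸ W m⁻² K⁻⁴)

T₁/T₂ ≈ 1.645

T_eq = [S₀(1−A)/(4σd²)]^(1/4), so T ∝ (1−A)^(1/4) / √d.
T₁ = [1361×0.46/(4×5.67×10⁻⁸×1.08²)]^(1/4) = 220.56 K.
T₂ = [1361×0.63/(4×5.67×10⁻⁸×3.42²)]^(1/4) = 134.08 K.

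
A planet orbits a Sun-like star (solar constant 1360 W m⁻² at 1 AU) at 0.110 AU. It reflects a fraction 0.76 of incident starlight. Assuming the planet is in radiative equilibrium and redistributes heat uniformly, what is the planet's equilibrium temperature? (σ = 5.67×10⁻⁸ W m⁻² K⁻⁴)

Flux at 0.110 AU: S = 1360/0.110² = 1.12×10⁵ W m⁻².
Energy balance: absorbed = emitted ⇒ πR²·S(1−A) = 4πR²·σT_eq⁴, so T_eq⁴ = S(1−A)/(4σ).
T_eq = [1.12×10⁵ × 0.24 / (4 × 5.67×10⁻⁸)]^(1/4) = (1.19×10¹¹)^(1/4) = 587 K.

T_eq ≈ 587 K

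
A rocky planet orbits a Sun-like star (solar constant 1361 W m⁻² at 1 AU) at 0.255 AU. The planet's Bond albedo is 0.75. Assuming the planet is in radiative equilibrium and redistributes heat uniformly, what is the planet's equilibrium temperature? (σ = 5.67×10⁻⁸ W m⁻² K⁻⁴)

T_eq ≈ 390 K

Flux at 0.255 AU: S = 1361/0.255² = 2.09×10⁴ W m⁻².
Energy balance: absorbed = emitted ⇒ πR²·S(1−A) = 4πR²·σT_eq⁴, so T_eq⁴ = S(1−A)/(4σ).
T_eq = [2.09×10⁴ × 0.25 / (4 × 5.67×10⁻⁸)]^(1/4) = (2.31×10¹⁰)^(1/4) = 390 K.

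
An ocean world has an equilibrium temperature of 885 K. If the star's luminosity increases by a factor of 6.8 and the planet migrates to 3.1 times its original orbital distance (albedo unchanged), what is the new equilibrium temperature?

T_eq ∝ L^(1/4) · d^(−1/2).
T′ = 885 × 6.8^(1/4) / 3.1^(1/2) = 812 K.

T_eq ≈ 812 K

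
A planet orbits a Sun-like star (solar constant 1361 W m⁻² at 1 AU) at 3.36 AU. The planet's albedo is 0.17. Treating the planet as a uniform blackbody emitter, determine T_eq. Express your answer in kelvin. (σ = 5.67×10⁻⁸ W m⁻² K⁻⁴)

Flux at 3.36 AU: S = 1361/3.36² = 121 W m⁻².
Energy balance: absorbed = emitted ⇒ πR²·S(1−A) = 4πR²·σT_eq⁴, so T_eq⁴ = S(1−A)/(4σ).
T_eq = [121 × 0.83 / (4 × 5.67×10⁻⁸)]^(1/4) = (4.41×10⁸)^(1/4) = 145 K.

T_eq ≈ 145 K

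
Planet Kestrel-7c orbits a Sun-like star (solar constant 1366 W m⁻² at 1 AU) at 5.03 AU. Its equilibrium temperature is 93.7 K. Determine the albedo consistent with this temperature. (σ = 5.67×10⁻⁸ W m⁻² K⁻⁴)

A ≈ 0.68

Flux at 5.03 AU: S = 1366/5.03² = 54.0 W m⁻².
From T_eq⁴ = S(1−A)/(4σ): 1−A = 4σT_eq⁴/S.
1−A = 4 × 5.67×10⁻⁸ × (93.7)⁴ / 54.0 = 0.324.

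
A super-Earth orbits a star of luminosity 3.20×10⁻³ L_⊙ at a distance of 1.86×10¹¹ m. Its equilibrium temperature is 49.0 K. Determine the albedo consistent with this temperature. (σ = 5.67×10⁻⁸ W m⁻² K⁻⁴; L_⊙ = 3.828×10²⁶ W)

A ≈ 0.54

L = 3.20×10⁻³ × 3.828×10²⁶ = 1.22×10²⁴ W.
Flux: S = L/(4πd²) = 1.22×10²⁴/(4π×(1.86×10¹¹)²) = 2.82 W m⁻².
From T_eq⁴ = S(1−A)/(4σ): 1−A = 4σT_eq⁴/S.
1−A = 4 × 5.67×10⁻⁸ × (49.0)⁴ / 2.82 = 0.464.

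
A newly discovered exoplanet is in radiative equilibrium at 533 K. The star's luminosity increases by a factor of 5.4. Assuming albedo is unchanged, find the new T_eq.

T_eq ∝ L^(1/4) · d^(−1/2).
T′ = 533 × 5.4^(1/4) = 813 K.

T_eq ≈ 813 K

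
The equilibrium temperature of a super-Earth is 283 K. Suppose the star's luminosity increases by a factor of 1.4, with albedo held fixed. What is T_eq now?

T_eq ∝ L^(1/4) · d^(−1/2).
T′ = 283 × 1.4^(1/4) = 308 K.

T_eq ≈ 308 K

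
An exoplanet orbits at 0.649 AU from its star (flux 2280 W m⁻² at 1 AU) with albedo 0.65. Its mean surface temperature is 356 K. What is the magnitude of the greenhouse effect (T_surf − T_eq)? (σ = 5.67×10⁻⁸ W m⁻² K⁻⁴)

ΔT ≈ 53.7 K

S = 2280/0.649² = 5413 W m⁻².
T_eq = [S(1−A)/(4σ)]^(1/4) = [5413×0.35/(4×5.67×10⁻⁸)]^(1/4) = 302.3 K.
ΔT = T_surf − T_eq = 356 − 302.3.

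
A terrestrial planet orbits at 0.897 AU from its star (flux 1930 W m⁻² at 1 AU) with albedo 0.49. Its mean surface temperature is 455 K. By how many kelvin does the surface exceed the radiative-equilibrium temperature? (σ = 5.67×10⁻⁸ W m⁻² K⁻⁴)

S = 1930/0.897² = 2399 W m⁻².
T_eq = [S(1−A)/(4σ)]^(1/4) = [2399×0.51/(4×5.67×10⁻⁸)]^(1/4) = 271.0 K.
ΔT = T_surf − T_eq = 455 − 271.0.

ΔT ≈ 184.0 K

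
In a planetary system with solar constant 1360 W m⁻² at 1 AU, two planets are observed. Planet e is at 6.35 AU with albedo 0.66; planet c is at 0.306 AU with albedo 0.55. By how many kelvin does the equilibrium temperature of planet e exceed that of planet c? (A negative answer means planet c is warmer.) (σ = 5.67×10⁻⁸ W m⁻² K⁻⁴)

T_eq = [S₀(1−A)/(4σd²)]^(1/4), so T ∝ (1−A)^(1/4) / √d.
T₁ = [1360×0.34/(4×5.67×10⁻⁸×6.35²)]^(1/4) = 84.33 K.
T₂ = [1360×0.45/(4×5.67×10⁻⁸×0.306²)]^(1/4) = 412.02 K.

ΔT ≈ -327.7 K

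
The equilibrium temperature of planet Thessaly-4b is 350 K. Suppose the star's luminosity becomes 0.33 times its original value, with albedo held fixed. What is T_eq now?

T_eq ≈ 265 K

T_eq ∝ L^(1/4) · d^(−1/2).
T′ = 350 × 0.33^(1/4) = 265 K.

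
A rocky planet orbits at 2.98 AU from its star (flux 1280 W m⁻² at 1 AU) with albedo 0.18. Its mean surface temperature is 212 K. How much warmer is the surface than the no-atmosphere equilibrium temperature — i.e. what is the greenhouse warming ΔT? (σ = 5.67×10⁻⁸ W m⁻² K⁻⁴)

S = 1280/2.98² = 144.1 W m⁻².
T_eq = [S(1−A)/(4σ)]^(1/4) = [144.1×0.82/(4×5.67×10⁻⁸)]^(1/4) = 151.1 K.
ΔT = T_surf − T_eq = 212 − 151.1.

ΔT ≈ 60.9 K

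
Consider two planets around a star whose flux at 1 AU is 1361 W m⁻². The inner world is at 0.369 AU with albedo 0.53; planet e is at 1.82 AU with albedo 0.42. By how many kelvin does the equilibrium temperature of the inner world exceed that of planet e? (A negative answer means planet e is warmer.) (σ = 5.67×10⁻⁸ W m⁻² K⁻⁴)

ΔT ≈ 199.3 K

T_eq = [S₀(1−A)/(4σd²)]^(1/4), so T ∝ (1−A)^(1/4) / √d.
T₁ = [1361×0.47/(4×5.67×10⁻⁸×0.369²)]^(1/4) = 379.37 K.
T₂ = [1361×0.58/(4×5.67×10⁻⁸×1.82²)]^(1/4) = 180.04 K.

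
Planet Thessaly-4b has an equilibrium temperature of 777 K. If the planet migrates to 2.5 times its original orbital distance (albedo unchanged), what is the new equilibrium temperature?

T_eq ≈ 491 K

T_eq ∝ L^(1/4) · d^(−1/2).
T′ = 777 / 2.5^(1/2) = 491 K.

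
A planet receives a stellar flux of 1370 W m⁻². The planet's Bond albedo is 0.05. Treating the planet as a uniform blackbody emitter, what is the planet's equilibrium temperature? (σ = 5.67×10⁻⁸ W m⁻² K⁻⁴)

T_eq ≈ 275 K

Energy balance: absorbed = emitted ⇒ πR²·S(1−A) = 4πR²·σT_eq⁴, so T_eq⁴ = S(1−A)/(4σ).
T_eq = [1370 × 0.95 / (4 × 5.67×10⁻⁸)]^(1/4) = (5.74×10⁹)^(1/4) = 275 K.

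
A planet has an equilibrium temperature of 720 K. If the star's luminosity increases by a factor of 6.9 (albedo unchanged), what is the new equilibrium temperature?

T_eq ∝ L^(1/4) · d^(−1/2).
T′ = 720 × 6.9^(1/4) = 1170 K.

T_eq ≈ 1170 K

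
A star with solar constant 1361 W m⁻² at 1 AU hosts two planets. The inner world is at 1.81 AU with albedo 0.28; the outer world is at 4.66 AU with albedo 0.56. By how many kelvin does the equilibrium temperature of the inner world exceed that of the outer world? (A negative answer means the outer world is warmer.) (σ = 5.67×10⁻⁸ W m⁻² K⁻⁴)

ΔT ≈ 85.6 K

T_eq = [S₀(1−A)/(4σd²)]^(1/4), so T ∝ (1−A)^(1/4) / √d.
T₁ = [1361×0.72/(4×5.67×10⁻⁸×1.81²)]^(1/4) = 190.57 K.
T₂ = [1361×0.44/(4×5.67×10⁻⁸×4.66²)]^(1/4) = 105.01 K.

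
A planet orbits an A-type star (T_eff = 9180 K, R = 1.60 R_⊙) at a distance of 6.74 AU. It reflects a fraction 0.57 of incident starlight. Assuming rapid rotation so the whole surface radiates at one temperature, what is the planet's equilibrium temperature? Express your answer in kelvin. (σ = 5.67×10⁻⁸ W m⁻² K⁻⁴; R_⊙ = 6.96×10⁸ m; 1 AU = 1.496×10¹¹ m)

R_⋆ = 1.60 × 6.96×10⁸ = 1.11×10⁹ m.
d = 6.74 AU = 1.01×10¹² m.
L = 4πR_⋆²σT_⋆⁴ = 4π(1.11×10⁹)² × 5.67×10⁻⁸ × (9180)⁴ = 6.28×10²⁷ W.
S = L/(4πd²) = 491 W m⁻².
Energy balance: absorbed = emitted ⇒ πR²·S(1−A) = 4πR²·σT_eq⁴, so T_eq⁴ = S(1−A)/(4σ).
T_eq = [491 × 0.43 / (4 × 5.67×10⁻⁸)]^(1/4) = (9.31×10⁸)^(1/4) = 175 K.

T_eq ≈ 175 K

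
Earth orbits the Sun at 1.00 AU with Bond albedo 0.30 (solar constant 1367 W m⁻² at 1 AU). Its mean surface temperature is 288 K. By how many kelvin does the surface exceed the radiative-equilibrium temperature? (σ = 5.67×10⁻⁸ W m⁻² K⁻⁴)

ΔT ≈ 33.1 K

S = 1367/1.00² = 1367 W m⁻².
T_eq = [S(1−A)/(4σ)]^(1/4) = [1367×0.70/(4×5.67×10⁻⁸)]^(1/4) = 254.9 K.
ΔT = T_surf − T_eq = 288 − 254.9.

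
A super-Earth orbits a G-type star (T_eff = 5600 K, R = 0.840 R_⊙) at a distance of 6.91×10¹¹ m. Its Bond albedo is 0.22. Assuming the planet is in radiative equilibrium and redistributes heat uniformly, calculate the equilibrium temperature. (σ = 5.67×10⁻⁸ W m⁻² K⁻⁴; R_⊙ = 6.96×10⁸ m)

T_eq ≈ 108 K

R_⋆ = 0.840 × 6.96×10⁸ = 5.85×10⁸ m.
L = 4πR_⋆²σT_⋆⁴ = 4π(5.85×10⁸)² × 5.67×10⁻⁸ × (5600)⁴ = 2.40×10²⁶ W.
S = L/(4πd²) = 39.9 W m⁻².
Energy balance: absorbed = emitted ⇒ πR²·S(1−A) = 4πR²·σT_eq⁴, so T_eq⁴ = S(1−A)/(4σ).
T_eq = [39.9 × 0.78 / (4 × 5.67×10⁻⁸)]^(1/4) = (1.37×10⁸)^(1/4) = 108 K.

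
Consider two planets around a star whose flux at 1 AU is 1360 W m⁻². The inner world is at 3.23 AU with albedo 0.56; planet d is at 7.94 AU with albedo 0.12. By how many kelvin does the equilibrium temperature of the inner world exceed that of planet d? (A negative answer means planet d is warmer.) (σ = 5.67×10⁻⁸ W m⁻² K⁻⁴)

ΔT ≈ 30.5 K

T_eq = [S₀(1−A)/(4σd²)]^(1/4), so T ∝ (1−A)^(1/4) / √d.
T₁ = [1360×0.44/(4×5.67×10⁻⁸×3.23²)]^(1/4) = 126.11 K.
T₂ = [1360×0.88/(4×5.67×10⁻⁸×7.94²)]^(1/4) = 95.65 K.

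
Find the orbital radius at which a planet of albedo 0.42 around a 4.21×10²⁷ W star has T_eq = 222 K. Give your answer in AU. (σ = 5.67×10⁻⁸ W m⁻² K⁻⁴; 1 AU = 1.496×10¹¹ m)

From T_eq⁴ = L(1−A)/(16πσd²): d = √[L(1−A)/(16πσT_eq⁴)].
d = √[4.21×10²⁷ × 0.58 / (16π × 5.67×10⁻⁸ × (222)⁴)] = 5.94×10¹¹ m = 3.97 AU.

d ≈ 3.97 AU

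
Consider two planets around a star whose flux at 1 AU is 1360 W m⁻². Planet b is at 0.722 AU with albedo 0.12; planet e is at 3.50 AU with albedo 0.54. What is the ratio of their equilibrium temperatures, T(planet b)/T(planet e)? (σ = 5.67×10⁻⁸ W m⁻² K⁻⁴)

T₁/T₂ ≈ 2.589

T_eq = [S₀(1−A)/(4σd²)]^(1/4), so T ∝ (1−A)^(1/4) / √d.
T₁ = [1360×0.88/(4×5.67×10⁻⁸×0.722²)]^(1/4) = 317.19 K.
T₂ = [1360×0.46/(4×5.67×10⁻⁸×3.50²)]^(1/4) = 122.50 K.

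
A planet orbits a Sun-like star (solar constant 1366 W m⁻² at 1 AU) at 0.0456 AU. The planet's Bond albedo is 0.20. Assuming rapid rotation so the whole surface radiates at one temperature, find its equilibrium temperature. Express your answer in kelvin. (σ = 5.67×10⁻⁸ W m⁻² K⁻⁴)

Flux at 0.0456 AU: S = 1366/0.0456² = 6.57×10⁵ W m⁻².
Energy balance: absorbed = emitted ⇒ πR²·S(1−A) = 4πR²·σT_eq⁴, so T_eq⁴ = S(1−A)/(4σ).
T_eq = [6.57×10⁵ × 0.80 / (4 × 5.67×10⁻⁸)]^(1/4) = (2.32×10¹²)^(1/4) = 1230 K.

T_eq ≈ 1230 K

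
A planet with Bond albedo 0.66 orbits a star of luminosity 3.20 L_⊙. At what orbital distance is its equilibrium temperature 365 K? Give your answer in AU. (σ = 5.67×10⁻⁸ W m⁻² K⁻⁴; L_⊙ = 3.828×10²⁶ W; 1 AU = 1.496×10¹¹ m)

d ≈ 0.607 AU

L = 3.20 × 3.828×10²⁶ = 1.22×10²⁷ W.
From T_eq⁴ = L(1−A)/(16πσd²): d = √[L(1−A)/(16πσT_eq⁴)].
d = √[1.22×10²⁷ × 0.34 / (16π × 5.67×10⁻⁸ × (365)⁴)] = 9.07×10¹⁰ m = 0.607 AU.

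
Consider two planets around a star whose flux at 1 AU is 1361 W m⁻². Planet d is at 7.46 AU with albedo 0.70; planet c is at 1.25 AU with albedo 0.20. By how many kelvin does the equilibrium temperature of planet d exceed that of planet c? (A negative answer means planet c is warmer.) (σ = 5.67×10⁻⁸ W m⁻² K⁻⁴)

ΔT ≈ -160.0 K

T_eq = [S₀(1−A)/(4σd²)]^(1/4), so T ∝ (1−A)^(1/4) / √d.
T₁ = [1361×0.30/(4×5.67×10⁻⁸×7.46²)]^(1/4) = 75.42 K.
T₂ = [1361×0.80/(4×5.67×10⁻⁸×1.25²)]^(1/4) = 235.44 K.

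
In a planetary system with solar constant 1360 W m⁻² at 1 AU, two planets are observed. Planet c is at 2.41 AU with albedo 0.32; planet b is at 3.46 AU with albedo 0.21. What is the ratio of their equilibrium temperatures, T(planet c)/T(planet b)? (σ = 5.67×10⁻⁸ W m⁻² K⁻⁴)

T_eq = [S₀(1−A)/(4σd²)]^(1/4), so T ∝ (1−A)^(1/4) / √d.
T₁ = [1360×0.68/(4×5.67×10⁻⁸×2.41²)]^(1/4) = 162.78 K.
T₂ = [1360×0.79/(4×5.67×10⁻⁸×3.46²)]^(1/4) = 141.04 K.

T₁/T₂ ≈ 1.154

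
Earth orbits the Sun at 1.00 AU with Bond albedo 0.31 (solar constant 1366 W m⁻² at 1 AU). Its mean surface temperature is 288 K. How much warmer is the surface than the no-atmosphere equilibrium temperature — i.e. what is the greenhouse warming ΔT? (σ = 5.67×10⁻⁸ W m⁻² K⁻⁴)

ΔT ≈ 34.1 K

S = 1366/1.00² = 1366 W m⁻².
T_eq = [S(1−A)/(4σ)]^(1/4) = [1366×0.69/(4×5.67×10⁻⁸)]^(1/4) = 253.9 K.
ΔT = T_surf − T_eq = 288 − 253.9.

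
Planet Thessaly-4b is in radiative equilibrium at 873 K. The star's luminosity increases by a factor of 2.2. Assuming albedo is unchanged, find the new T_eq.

T_eq ∝ L^(1/4) · d^(−1/2).
T′ = 873 × 2.2^(1/4) = 1060 K.

T_eq ≈ 1060 K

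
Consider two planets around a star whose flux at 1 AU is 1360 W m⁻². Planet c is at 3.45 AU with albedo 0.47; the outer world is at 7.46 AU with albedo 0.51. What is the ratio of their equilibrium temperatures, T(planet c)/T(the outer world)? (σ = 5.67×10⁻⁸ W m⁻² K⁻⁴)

T_eq = [S₀(1−A)/(4σd²)]^(1/4), so T ∝ (1−A)^(1/4) / √d.
T₁ = [1360×0.53/(4×5.67×10⁻⁸×3.45²)]^(1/4) = 127.83 K.
T₂ = [1360×0.49/(4×5.67×10⁻⁸×7.46²)]^(1/4) = 85.24 K.

T₁/T₂ ≈ 1.500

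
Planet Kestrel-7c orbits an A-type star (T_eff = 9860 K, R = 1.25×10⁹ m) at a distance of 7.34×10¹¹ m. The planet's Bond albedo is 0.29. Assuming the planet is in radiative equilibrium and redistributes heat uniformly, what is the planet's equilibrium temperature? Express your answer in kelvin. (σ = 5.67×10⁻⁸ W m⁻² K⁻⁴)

T_eq ≈ 264 K

L = 4πR_⋆²σT_⋆⁴ = 4π(1.25×10⁹)² × 5.67×10⁻⁸ × (9860)⁴ = 1.05×10²⁸ W.
S = L/(4πd²) = 1550 W m⁻².
Energy balance: absorbed = emitted ⇒ πR²·S(1−A) = 4πR²·σT_eq⁴, so T_eq⁴ = S(1−A)/(4σ).
T_eq = [1550 × 0.71 / (4 × 5.67×10⁻⁸)]^(1/4) = (4.87×10⁹)^(1/4) = 264 K.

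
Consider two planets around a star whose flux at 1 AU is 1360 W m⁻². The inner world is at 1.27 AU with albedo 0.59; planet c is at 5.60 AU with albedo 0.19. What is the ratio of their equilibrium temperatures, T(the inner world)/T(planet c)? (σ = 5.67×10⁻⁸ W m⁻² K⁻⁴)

T₁/T₂ ≈ 1.771

T_eq = [S₀(1−A)/(4σd²)]^(1/4), so T ∝ (1−A)^(1/4) / √d.
T₁ = [1360×0.41/(4×5.67×10⁻⁸×1.27²)]^(1/4) = 197.59 K.
T₂ = [1360×0.81/(4×5.67×10⁻⁸×5.60²)]^(1/4) = 111.56 K.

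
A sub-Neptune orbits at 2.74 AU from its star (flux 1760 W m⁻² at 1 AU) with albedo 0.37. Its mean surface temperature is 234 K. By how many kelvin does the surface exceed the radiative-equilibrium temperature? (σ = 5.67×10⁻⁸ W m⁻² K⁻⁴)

S = 1760/2.74² = 234.4 W m⁻².
T_eq = [S(1−A)/(4σ)]^(1/4) = [234.4×0.63/(4×5.67×10⁻⁸)]^(1/4) = 159.7 K.
ΔT = T_surf − T_eq = 234 − 159.7.

ΔT ≈ 74.3 K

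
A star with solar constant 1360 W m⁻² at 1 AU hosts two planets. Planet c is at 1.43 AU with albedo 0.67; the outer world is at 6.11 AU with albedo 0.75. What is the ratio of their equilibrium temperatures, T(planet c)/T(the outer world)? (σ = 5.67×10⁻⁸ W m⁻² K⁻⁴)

T_eq = [S₀(1−A)/(4σd²)]^(1/4), so T ∝ (1−A)^(1/4) / √d.
T₁ = [1360×0.33/(4×5.67×10⁻⁸×1.43²)]^(1/4) = 176.37 K.
T₂ = [1360×0.25/(4×5.67×10⁻⁸×6.11²)]^(1/4) = 79.60 K.

T₁/T₂ ≈ 2.216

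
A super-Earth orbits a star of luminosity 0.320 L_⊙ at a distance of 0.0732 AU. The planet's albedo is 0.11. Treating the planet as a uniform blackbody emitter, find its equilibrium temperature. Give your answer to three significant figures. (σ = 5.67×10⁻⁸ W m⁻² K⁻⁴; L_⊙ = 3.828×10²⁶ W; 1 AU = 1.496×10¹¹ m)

d = 0.0732 AU = 1.10×10¹⁰ m.
L = 0.320 × 3.828×10²⁶ = 1.22×10²⁶ W.
Flux: S = L/(4πd²) = 1.22×10²⁶/(4π×(1.10×10¹⁰)²) = 8.13×10⁴ W m⁻².
Energy balance: absorbed = emitted ⇒ πR²·S(1−A) = 4πR²·σT_eq⁴, so T_eq⁴ = S(1−A)/(4σ).
T_eq = [8.13×10⁴ × 0.89 / (4 × 5.67×10⁻⁸)]^(1/4) = (3.19×10¹¹)^(1/4) = 752 K.

T_eq ≈ 752 K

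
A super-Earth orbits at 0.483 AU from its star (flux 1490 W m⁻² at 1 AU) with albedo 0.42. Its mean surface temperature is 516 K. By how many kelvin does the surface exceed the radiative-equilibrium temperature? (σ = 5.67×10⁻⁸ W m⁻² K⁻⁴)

S = 1490/0.483² = 6387 W m⁻².
T_eq = [S(1−A)/(4σ)]^(1/4) = [6387×0.58/(4×5.67×10⁻⁸)]^(1/4) = 357.5 K.
ΔT = T_surf − T_eq = 516 − 357.5.

ΔT ≈ 158.5 K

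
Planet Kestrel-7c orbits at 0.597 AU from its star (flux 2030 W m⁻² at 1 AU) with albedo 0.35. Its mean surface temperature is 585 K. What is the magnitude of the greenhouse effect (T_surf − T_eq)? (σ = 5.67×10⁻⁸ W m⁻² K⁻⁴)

S = 2030/0.597² = 5696 W m⁻².
T_eq = [S(1−A)/(4σ)]^(1/4) = [5696×0.65/(4×5.67×10⁻⁸)]^(1/4) = 357.4 K.
ΔT = T_surf − T_eq = 585 − 357.4.

ΔT ≈ 227.6 K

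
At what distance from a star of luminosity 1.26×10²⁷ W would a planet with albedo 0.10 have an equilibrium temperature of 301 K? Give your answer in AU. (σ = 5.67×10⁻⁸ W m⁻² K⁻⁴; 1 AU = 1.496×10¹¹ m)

d ≈ 1.47 AU

From T_eq⁴ = L(1−A)/(16πσd²): d = √[L(1−A)/(16πσT_eq⁴)].
d = √[1.26×10²⁷ × 0.90 / (16π × 5.67×10⁻⁸ × (301)⁴)] = 2.20×10¹¹ m = 1.47 AU.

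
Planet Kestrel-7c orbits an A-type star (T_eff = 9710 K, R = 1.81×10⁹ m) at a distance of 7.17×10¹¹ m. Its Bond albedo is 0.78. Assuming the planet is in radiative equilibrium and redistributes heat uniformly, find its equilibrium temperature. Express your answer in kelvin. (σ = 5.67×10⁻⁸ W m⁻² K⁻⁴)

T_eq ≈ 236 K

L = 4πR_⋆²σT_⋆⁴ = 4π(1.81×10⁹)² × 5.67×10⁻⁸ × (9710)⁴ = 2.08×10²⁸ W.
S = L/(4πd²) = 3210 W m⁻².
Energy balance: absorbed = emitted ⇒ πR²·S(1−A) = 4πR²·σT_eq⁴, so T_eq⁴ = S(1−A)/(4σ).
T_eq = [3210 × 0.22 / (4 × 5.67×10⁻⁸)]^(1/4) = (3.12×10⁹)^(1/4) = 236 K.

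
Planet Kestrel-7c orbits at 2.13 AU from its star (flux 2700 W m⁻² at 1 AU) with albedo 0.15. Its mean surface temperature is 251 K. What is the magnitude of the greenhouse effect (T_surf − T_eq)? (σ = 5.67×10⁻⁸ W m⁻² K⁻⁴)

S = 2700/2.13² = 595.1 W m⁻².
T_eq = [S(1−A)/(4σ)]^(1/4) = [595.1×0.85/(4×5.67×10⁻⁸)]^(1/4) = 217.3 K.
ΔT = T_surf − T_eq = 251 − 217.3.

ΔT ≈ 33.7 K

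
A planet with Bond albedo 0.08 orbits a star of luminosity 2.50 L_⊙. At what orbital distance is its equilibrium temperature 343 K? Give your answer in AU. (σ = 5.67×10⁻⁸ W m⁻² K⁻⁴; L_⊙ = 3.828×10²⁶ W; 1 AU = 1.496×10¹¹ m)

L = 2.50 × 3.828×10²⁶ = 9.57×10²⁶ W.
From T_eq⁴ = L(1−A)/(16πσd²): d = √[L(1−A)/(16πσT_eq⁴)].
d = √[9.57×10²⁶ × 0.92 / (16π × 5.67×10⁻⁸ × (343)⁴)] = 1.49×10¹¹ m = 0.999 AU.

d ≈ 0.999 AU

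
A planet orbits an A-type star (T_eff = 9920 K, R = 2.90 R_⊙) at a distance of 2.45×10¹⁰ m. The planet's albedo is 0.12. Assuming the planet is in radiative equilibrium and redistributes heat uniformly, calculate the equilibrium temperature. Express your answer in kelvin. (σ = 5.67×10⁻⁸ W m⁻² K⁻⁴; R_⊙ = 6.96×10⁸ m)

T_eq ≈ 1950 K

R_⋆ = 2.90 × 6.96×10⁸ = 2.02×10⁹ m.
L = 4πR_⋆²σT_⋆⁴ = 4π(2.02×10⁹)² × 5.67×10⁻⁸ × (9920)⁴ = 2.81×10²⁸ W.
S = L/(4πd²) = 3.73×10⁶ W m⁻².
Energy balance: absorbed = emitted ⇒ πR²·S(1−A) = 4πR²·σT_eq⁴, so T_eq⁴ = S(1−A)/(4σ).
T_eq = [3.73×10⁶ × 0.88 / (4 × 5.67×10⁻⁸)]^(1/4) = (1.45×10¹³)^(1/4) = 1950 K.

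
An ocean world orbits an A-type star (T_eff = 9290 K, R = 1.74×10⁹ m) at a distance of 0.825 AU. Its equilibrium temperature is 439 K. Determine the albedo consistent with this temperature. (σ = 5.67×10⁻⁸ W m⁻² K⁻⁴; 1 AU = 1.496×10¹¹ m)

A ≈ 0.90

d = 0.825 AU = 1.23×10¹¹ m.
L = 4πR_⋆²σT_⋆⁴ = 4π(1.74×10⁹)² × 5.67×10⁻⁸ × (9290)⁴ = 1.61×10²⁸ W.
S = L/(4πd²) = 8.39×10⁴ W m⁻².
From T_eq⁴ = S(1−A)/(4σ): 1−A = 4σT_eq⁴/S.
1−A = 4 × 5.67×10⁻⁸ × (439)⁴ / 8.39×10⁴ = 0.100.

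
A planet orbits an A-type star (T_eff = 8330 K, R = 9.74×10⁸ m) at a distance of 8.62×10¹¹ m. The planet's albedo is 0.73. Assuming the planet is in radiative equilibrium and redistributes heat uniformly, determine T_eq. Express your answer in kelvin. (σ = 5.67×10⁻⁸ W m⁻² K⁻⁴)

L = 4πR_⋆²σT_⋆⁴ = 4π(9.74×10⁸)² × 5.67×10⁻⁸ × (8330)⁴ = 3.25×10²⁷ W.
S = L/(4πd²) = 349 W m⁻².
Energy balance: absorbed = emitted ⇒ πR²·S(1−A) = 4πR²·σT_eq⁴, so T_eq⁴ = S(1−A)/(4σ).
T_eq = [349 × 0.27 / (4 × 5.67×10⁻⁸)]^(1/4) = (4.15×10⁸)^(1/4) = 143 K.

T_eq ≈ 143 K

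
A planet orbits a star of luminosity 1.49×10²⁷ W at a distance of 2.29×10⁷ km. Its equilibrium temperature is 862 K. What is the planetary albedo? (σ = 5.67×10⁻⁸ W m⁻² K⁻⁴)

d = 2.29×10⁷ km = 2.29×10¹⁰ m.
Flux: S = L/(4πd²) = 1.49×10²⁷/(4π×(2.29×10¹⁰)²) = 2.26×10⁵ W m⁻².
From T_eq⁴ = S(1−A)/(4σ): 1−A = 4σT_eq⁴/S.
1−A = 4 × 5.67×10⁻⁸ × (862)⁴ / 2.26×10⁵ = 0.554.

A ≈ 0.45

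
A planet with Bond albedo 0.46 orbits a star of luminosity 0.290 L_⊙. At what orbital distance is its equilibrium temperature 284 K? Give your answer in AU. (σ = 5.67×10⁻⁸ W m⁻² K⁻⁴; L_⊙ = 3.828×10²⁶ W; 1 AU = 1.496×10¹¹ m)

L = 0.290 × 3.828×10²⁶ = 1.11×10²⁶ W.
From T_eq⁴ = L(1−A)/(16πσd²): d = √[L(1−A)/(16πσT_eq⁴)].
d = √[1.11×10²⁶ × 0.54 / (16π × 5.67×10⁻⁸ × (284)⁴)] = 5.69×10¹⁰ m = 0.380 AU.

d ≈ 0.380 AU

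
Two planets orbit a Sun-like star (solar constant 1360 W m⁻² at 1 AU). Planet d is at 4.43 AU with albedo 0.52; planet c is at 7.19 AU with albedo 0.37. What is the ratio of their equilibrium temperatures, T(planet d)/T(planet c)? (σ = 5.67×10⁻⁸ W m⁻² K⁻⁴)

T_eq = [S₀(1−A)/(4σd²)]^(1/4), so T ∝ (1−A)^(1/4) / √d.
T₁ = [1360×0.48/(4×5.67×10⁻⁸×4.43²)]^(1/4) = 110.05 K.
T₂ = [1360×0.63/(4×5.67×10⁻⁸×7.19²)]^(1/4) = 92.46 K.

T₁/T₂ ≈ 1.190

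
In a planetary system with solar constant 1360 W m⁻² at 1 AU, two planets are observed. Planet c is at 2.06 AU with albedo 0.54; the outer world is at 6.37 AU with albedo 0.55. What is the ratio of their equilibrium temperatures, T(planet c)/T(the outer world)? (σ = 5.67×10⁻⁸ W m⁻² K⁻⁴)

T_eq = [S₀(1−A)/(4σd²)]^(1/4), so T ∝ (1−A)^(1/4) / √d.
T₁ = [1360×0.46/(4×5.67×10⁻⁸×2.06²)]^(1/4) = 159.67 K.
T₂ = [1360×0.45/(4×5.67×10⁻⁸×6.37²)]^(1/4) = 90.30 K.

T₁/T₂ ≈ 1.768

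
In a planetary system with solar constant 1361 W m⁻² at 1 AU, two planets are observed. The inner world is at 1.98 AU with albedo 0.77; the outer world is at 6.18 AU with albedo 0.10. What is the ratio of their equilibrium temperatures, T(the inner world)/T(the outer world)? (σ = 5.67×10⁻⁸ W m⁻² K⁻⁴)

T₁/T₂ ≈ 1.256

T_eq = [S₀(1−A)/(4σd²)]^(1/4), so T ∝ (1−A)^(1/4) / √d.
T₁ = [1361×0.23/(4×5.67×10⁻⁸×1.98²)]^(1/4) = 136.98 K.
T₂ = [1361×0.90/(4×5.67×10⁻⁸×6.18²)]^(1/4) = 109.05 K.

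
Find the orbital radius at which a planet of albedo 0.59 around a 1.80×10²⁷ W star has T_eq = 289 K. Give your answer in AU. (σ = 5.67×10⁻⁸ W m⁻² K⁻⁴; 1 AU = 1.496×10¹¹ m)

d ≈ 1.29 AU

From T_eq⁴ = L(1−A)/(16πσd²): d = √[L(1−A)/(16πσT_eq⁴)].
d = √[1.80×10²⁷ × 0.41 / (16π × 5.67×10⁻⁸ × (289)⁴)] = 1.93×10¹¹ m = 1.29 AU.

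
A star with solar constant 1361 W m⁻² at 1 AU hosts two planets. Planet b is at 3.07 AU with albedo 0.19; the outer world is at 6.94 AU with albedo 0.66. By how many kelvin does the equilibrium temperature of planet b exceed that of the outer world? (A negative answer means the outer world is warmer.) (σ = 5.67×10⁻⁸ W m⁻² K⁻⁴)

ΔT ≈ 70.0 K

T_eq = [S₀(1−A)/(4σd²)]^(1/4), so T ∝ (1−A)^(1/4) / √d.
T₁ = [1361×0.81/(4×5.67×10⁻⁸×3.07²)]^(1/4) = 150.70 K.
T₂ = [1361×0.34/(4×5.67×10⁻⁸×6.94²)]^(1/4) = 80.68 K.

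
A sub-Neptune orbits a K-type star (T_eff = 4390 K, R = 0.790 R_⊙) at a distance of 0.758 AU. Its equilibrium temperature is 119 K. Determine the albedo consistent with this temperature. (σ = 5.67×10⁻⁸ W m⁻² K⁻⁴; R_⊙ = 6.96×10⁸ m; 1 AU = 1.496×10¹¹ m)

R_⋆ = 0.790 × 6.96×10⁸ = 5.50×10⁸ m.
d = 0.758 AU = 1.13×10¹¹ m.
L = 4πR_⋆²σT_⋆⁴ = 4π(5.50×10⁸)² × 5.67×10⁻⁸ × (4390)⁴ = 8.00×10²⁵ W.
S = L/(4πd²) = 495 W m⁻².
From T_eq⁴ = S(1−A)/(4σ): 1−A = 4σT_eq⁴/S.
1−A = 4 × 5.67×10⁻⁸ × (119)⁴ / 495 = 0.092.

A ≈ 0.91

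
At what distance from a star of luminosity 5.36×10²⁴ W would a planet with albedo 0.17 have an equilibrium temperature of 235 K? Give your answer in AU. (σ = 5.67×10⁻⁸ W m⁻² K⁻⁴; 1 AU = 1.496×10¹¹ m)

d ≈ 0.151 AU

From T_eq⁴ = L(1−A)/(16πσd²): d = √[L(1−A)/(16πσT_eq⁴)].
d = √[5.36×10²⁴ × 0.83 / (16π × 5.67×10⁻⁸ × (235)⁴)] = 2.26×10¹⁰ m = 0.151 AU.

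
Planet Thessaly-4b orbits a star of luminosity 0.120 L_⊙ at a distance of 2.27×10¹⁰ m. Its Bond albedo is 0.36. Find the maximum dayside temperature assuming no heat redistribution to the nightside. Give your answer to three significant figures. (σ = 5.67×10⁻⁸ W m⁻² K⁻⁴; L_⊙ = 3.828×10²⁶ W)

L = 0.120 × 3.828×10²⁶ = 4.59×10²⁵ W.
Flux: S = L/(4πd²) = 4.59×10²⁵/(4π×(2.27×10¹⁰)²) = 7090 W m⁻².
With no redistribution each surface element balances locally: S(1−A) = σT⁴.
T = [7090 × 0.64 / 5.67×10⁻⁸]^(1/4) = (8.01×10¹⁰)^(1/4) = 532 K.

T_ss ≈ 532 K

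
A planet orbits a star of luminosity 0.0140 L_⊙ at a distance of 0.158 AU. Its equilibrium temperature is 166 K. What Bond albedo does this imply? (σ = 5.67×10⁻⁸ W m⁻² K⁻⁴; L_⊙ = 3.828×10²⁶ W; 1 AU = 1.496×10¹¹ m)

A ≈ 0.77

d = 0.158 AU = 2.36×10¹⁰ m.
L = 0.0140 × 3.828×10²⁶ = 5.36×10²⁴ W.
Flux: S = L/(4πd²) = 5.36×10²⁴/(4π×(2.36×10¹⁰)²) = 763 W m⁻².
From T_eq⁴ = S(1−A)/(4σ): 1−A = 4σT_eq⁴/S.
1−A = 4 × 5.67×10⁻⁸ × (166)⁴ / 763 = 0.226.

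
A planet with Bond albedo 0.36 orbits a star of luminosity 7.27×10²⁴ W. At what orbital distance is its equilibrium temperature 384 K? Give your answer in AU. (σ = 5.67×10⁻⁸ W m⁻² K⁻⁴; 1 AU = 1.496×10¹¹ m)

d ≈ 0.0579 AU

From T_eq⁴ = L(1−A)/(16πσd²): d = √[L(1−A)/(16πσT_eq⁴)].
d = √[7.27×10²⁴ × 0.64 / (16π × 5.67×10⁻⁸ × (384)⁴)] = 8.66×10⁹ m = 0.0579 AU.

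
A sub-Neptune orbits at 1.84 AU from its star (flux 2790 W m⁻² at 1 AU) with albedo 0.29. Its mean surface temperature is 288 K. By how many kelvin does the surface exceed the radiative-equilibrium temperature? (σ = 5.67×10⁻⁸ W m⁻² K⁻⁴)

S = 2790/1.84² = 824.1 W m⁻².
T_eq = [S(1−A)/(4σ)]^(1/4) = [824.1×0.71/(4×5.67×10⁻⁸)]^(1/4) = 225.4 K.
ΔT = T_surf − T_eq = 288 − 225.4.

ΔT ≈ 62.6 K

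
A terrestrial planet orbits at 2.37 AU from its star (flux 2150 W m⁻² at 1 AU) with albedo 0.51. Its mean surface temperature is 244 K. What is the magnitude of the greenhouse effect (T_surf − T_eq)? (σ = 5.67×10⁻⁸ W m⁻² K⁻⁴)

ΔT ≈ 74.4 K

S = 2150/2.37² = 382.8 W m⁻².
T_eq = [S(1−A)/(4σ)]^(1/4) = [382.8×0.49/(4×5.67×10⁻⁸)]^(1/4) = 169.6 K.
ΔT = T_surf − T_eq = 244 − 169.6.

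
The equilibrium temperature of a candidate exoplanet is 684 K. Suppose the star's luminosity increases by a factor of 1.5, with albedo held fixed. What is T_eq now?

T_eq ∝ L^(1/4) · d^(−1/2).
T′ = 684 × 1.5^(1/4) = 757 K.

T_eq ≈ 757 K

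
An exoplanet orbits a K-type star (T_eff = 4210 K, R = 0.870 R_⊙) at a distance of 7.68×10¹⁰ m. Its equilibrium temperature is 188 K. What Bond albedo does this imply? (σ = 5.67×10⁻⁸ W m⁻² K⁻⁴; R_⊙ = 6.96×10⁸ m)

R_⋆ = 0.870 × 6.96×10⁸ = 6.06×10⁸ m.
L = 4πR_⋆²σT_⋆⁴ = 4π(6.06×10⁸)² × 5.67×10⁻⁸ × (4210)⁴ = 8.21×10²⁵ W.
S = L/(4πd²) = 1110 W m⁻².
From T_eq⁴ = S(1−A)/(4σ): 1−A = 4σT_eq⁴/S.
1−A = 4 × 5.67×10⁻⁸ × (188)⁴ / 1110 = 0.256.

A ≈ 0.74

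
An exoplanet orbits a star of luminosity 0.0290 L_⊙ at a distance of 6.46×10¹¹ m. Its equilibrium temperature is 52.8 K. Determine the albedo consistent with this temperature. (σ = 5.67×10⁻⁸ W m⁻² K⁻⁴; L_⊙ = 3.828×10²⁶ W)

L = 0.0290 × 3.828×10²⁶ = 1.11×10²⁵ W.
Flux: S = L/(4πd²) = 1.11×10²⁵/(4π×(6.46×10¹¹)²) = 2.12 W m⁻².
From T_eq⁴ = S(1−A)/(4σ): 1−A = 4σT_eq⁴/S.
1−A = 4 × 5.67×10⁻⁸ × (52.8)⁴ / 2.12 = 0.833.

A ≈ 0.17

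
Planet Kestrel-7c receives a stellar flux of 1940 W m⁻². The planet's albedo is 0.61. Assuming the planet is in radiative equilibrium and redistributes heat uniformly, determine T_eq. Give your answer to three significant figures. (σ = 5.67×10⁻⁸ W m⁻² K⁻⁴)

Energy balance: absorbed = emitted ⇒ πR²·S(1−A) = 4πR²·σT_eq⁴, so T_eq⁴ = S(1−A)/(4σ).
T_eq = [1940 × 0.39 / (4 × 5.67×10⁻⁸)]^(1/4) = (3.34×10⁹)^(1/4) = 240 K.

T_eq ≈ 240 K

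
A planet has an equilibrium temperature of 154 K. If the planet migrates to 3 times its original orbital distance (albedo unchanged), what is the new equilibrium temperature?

T_eq ∝ L^(1/4) · d^(−1/2).
T′ = 154 / 3^(1/2) = 88.9 K.

T_eq ≈ 88.9 K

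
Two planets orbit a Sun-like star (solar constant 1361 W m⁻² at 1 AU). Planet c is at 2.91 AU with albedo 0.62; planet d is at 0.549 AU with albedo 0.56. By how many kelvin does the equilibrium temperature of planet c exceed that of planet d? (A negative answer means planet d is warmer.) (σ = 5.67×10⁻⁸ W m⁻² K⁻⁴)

T_eq = [S₀(1−A)/(4σd²)]^(1/4), so T ∝ (1−A)^(1/4) / √d.
T₁ = [1361×0.38/(4×5.67×10⁻⁸×2.91²)]^(1/4) = 128.10 K.
T₂ = [1361×0.44/(4×5.67×10⁻⁸×0.549²)]^(1/4) = 305.94 K.

ΔT ≈ -177.8 K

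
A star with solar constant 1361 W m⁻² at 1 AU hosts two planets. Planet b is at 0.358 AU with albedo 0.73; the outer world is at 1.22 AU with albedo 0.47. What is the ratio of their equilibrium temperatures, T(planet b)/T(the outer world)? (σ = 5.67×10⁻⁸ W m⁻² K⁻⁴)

T_eq = [S₀(1−A)/(4σd²)]^(1/4), so T ∝ (1−A)^(1/4) / √d.
T₁ = [1361×0.27/(4×5.67×10⁻⁸×0.358²)]^(1/4) = 335.32 K.
T₂ = [1361×0.53/(4×5.67×10⁻⁸×1.22²)]^(1/4) = 215.00 K.

T₁/T₂ ≈ 1.560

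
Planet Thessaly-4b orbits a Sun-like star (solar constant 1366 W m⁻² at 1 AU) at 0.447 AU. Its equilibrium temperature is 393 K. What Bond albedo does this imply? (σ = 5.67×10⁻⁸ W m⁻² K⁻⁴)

A ≈ 0.21

Flux at 0.447 AU: S = 1366/0.447² = 6840 W m⁻².
From T_eq⁴ = S(1−A)/(4σ): 1−A = 4σT_eq⁴/S.
1−A = 4 × 5.67×10⁻⁸ × (393)⁴ / 6840 = 0.791.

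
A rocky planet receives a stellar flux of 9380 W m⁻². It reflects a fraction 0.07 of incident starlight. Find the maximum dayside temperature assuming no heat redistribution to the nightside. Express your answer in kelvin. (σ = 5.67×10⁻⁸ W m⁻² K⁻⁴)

With no redistribution each surface element balances locally: S(1−A) = σT⁴.
T = [9380 × 0.93 / 5.67×10⁻⁸]^(1/4) = (1.54×10¹¹)^(1/4) = 626 K.

T_ss ≈ 626 K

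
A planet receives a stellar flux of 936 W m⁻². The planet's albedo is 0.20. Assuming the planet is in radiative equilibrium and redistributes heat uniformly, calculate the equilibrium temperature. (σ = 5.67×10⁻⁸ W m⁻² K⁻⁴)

T_eq ≈ 240 K

Energy balance: absorbed = emitted ⇒ πR²·S(1−A) = 4πR²·σT_eq⁴, so T_eq⁴ = S(1−A)/(4σ).
T_eq = [936 × 0.80 / (4 × 5.67×10⁻⁸)]^(1/4) = (3.30×10⁹)^(1/4) = 240 K.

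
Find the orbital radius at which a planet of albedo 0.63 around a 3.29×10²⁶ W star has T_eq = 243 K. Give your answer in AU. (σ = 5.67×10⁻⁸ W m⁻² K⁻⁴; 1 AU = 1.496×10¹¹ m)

d ≈ 0.740 AU

From T_eq⁴ = L(1−A)/(16πσd²): d = √[L(1−A)/(16πσT_eq⁴)].
d = √[3.29×10²⁶ × 0.37 / (16π × 5.67×10⁻⁸ × (243)⁴)] = 1.11×10¹¹ m = 0.740 AU.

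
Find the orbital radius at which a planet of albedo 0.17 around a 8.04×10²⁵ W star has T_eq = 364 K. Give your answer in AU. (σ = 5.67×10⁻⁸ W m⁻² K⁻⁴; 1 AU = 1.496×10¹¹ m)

From T_eq⁴ = L(1−A)/(16πσd²): d = √[L(1−A)/(16πσT_eq⁴)].
d = √[8.04×10²⁵ × 0.83 / (16π × 5.67×10⁻⁸ × (364)⁴)] = 3.65×10¹⁰ m = 0.244 AU.

d ≈ 0.244 AU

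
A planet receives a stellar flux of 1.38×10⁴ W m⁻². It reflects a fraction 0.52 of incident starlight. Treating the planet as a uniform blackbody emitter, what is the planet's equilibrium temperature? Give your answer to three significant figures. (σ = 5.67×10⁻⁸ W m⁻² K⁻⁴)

T_eq ≈ 413 K

Energy balance: absorbed = emitted ⇒ πR²·S(1−A) = 4πR²·σT_eq⁴, so T_eq⁴ = S(1−A)/(4σ).
T_eq = [1.38×10⁴ × 0.48 / (4 × 5.67×10⁻⁸)]^(1/4) = (2.92×10¹⁰)^(1/4) = 413 K.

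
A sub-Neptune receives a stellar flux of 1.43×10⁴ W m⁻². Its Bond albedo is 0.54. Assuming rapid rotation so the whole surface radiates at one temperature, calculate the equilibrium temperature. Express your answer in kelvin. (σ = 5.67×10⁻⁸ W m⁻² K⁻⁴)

T_eq ≈ 413 K

Energy balance: absorbed = emitted ⇒ πR²·S(1−A) = 4πR²·σT_eq⁴, so T_eq⁴ = S(1−A)/(4σ).
T_eq = [1.43×10⁴ × 0.46 / (4 × 5.67×10⁻⁸)]^(1/4) = (2.90×10¹⁰)^(1/4) = 413 K.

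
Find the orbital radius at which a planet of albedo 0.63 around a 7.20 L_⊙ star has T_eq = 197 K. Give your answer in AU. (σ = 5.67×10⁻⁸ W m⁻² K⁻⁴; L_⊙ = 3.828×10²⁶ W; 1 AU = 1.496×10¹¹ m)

d ≈ 3.26 AU

L = 7.20 × 3.828×10²⁶ = 2.76×10²⁷ W.
From T_eq⁴ = L(1−A)/(16πσd²): d = √[L(1−A)/(16πσT_eq⁴)].
d = √[2.76×10²⁷ × 0.37 / (16π × 5.67×10⁻⁸ × (197)⁴)] = 4.87×10¹¹ m = 3.26 AU.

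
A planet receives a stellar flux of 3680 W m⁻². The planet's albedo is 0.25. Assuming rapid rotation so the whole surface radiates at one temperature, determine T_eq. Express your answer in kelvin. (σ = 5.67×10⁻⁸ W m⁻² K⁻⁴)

T_eq ≈ 332 K

Energy balance: absorbed = emitted ⇒ πR²·S(1−A) = 4πR²·σT_eq⁴, so T_eq⁴ = S(1−A)/(4σ).
T_eq = [3680 × 0.75 / (4 × 5.67×10⁻⁸)]^(1/4) = (1.22×10¹⁰)^(1/4) = 332 K.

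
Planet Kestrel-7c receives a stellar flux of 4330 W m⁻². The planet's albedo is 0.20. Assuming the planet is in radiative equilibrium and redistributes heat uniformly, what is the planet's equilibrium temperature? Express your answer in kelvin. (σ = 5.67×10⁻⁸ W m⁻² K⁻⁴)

Energy balance: absorbed = emitted ⇒ πR²·S(1−A) = 4πR²·σT_eq⁴, so T_eq⁴ = S(1−A)/(4σ).
T_eq = [4330 × 0.80 / (4 × 5.67×10⁻⁸)]^(1/4) = (1.53×10¹⁰)^(1/4) = 352 K.

T_eq ≈ 352 K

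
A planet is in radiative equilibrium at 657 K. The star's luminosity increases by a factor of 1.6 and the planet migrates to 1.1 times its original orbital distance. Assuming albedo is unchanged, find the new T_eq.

T_eq ≈ 705 K

T_eq ∝ L^(1/4) · d^(−1/2).
T′ = 657 × 1.6^(1/4) / 1.1^(1/2) = 705 K.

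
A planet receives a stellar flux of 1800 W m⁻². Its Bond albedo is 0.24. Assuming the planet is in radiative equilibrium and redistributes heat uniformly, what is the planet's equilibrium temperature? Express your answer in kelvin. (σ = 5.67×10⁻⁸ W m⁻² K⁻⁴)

T_eq ≈ 279 K

Energy balance: absorbed = emitted ⇒ πR²·S(1−A) = 4πR²·σT_eq⁴, so T_eq⁴ = S(1−A)/(4σ).
T_eq = [1800 × 0.76 / (4 × 5.67×10⁻⁸)]^(1/4) = (6.03×10⁹)^(1/4) = 279 K.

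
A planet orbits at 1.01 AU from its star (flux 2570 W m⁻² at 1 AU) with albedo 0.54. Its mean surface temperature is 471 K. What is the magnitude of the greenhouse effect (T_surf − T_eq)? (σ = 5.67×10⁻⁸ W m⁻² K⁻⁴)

ΔT ≈ 203.6 K

S = 2570/1.01² = 2519 W m⁻².
T_eq = [S(1−A)/(4σ)]^(1/4) = [2519×0.46/(4×5.67×10⁻⁸)]^(1/4) = 267.4 K.
ΔT = T_surf − T_eq = 471 − 267.4.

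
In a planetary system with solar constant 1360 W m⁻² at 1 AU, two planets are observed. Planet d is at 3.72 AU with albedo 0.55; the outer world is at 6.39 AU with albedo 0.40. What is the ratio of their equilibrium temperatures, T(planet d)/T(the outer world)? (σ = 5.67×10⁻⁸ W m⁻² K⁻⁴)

T_eq = [S₀(1−A)/(4σd²)]^(1/4), so T ∝ (1−A)^(1/4) / √d.
T₁ = [1360×0.45/(4×5.67×10⁻⁸×3.72²)]^(1/4) = 118.17 K.
T₂ = [1360×0.60/(4×5.67×10⁻⁸×6.39²)]^(1/4) = 96.89 K.

T₁/T₂ ≈ 1.220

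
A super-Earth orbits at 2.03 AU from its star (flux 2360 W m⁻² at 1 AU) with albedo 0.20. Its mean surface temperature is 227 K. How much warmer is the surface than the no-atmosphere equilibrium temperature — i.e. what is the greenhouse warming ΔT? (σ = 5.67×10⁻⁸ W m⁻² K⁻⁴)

S = 2360/2.03² = 572.7 W m⁻².
T_eq = [S(1−A)/(4σ)]^(1/4) = [572.7×0.80/(4×5.67×10⁻⁸)]^(1/4) = 212.0 K.
ΔT = T_surf − T_eq = 227 − 212.0.

ΔT ≈ 15.0 K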